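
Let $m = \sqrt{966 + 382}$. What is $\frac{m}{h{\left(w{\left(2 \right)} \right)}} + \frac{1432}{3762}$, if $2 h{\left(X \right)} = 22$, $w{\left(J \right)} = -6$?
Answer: $\frac{716}{1881} + \frac{2 \sqrt{337}}{11} \approx 3.7184$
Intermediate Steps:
$h{\left(X \right)} = 11$ ($h{\left(X \right)} = \frac{1}{2} \cdot 22 = 11$)
$m = 2 \sqrt{337}$ ($m = \sqrt{1348} = 2 \sqrt{337} \approx 36.715$)
$\frac{m}{h{\left(w{\left(2 \right)} \right)}} + \frac{1432}{3762} = \frac{2 \sqrt{337}}{11} + \frac{1432}{3762} = 2 \sqrt{337} \cdot \frac{1}{11} + 1432 \cdot \frac{1}{3762} = \frac{2 \sqrt{337}}{11} + \frac{716}{1881} = \frac{716}{1881} + \frac{2 \sqrt{337}}{11}$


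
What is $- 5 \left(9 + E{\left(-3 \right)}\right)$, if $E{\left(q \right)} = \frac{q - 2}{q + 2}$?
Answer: $-70$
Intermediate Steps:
$E{\left(q \right)} = \frac{-2 + q}{2 + q}$
$- 5 \left(9 + E{\left(-3 \right)}\right) = - 5 \left(9 + \frac{-2 - 3}{2 - 3}\right) = - 5 \left(9 + \frac{1}{-1} \left(-5\right)\right) = - 5 \left(9 - -5\right) = - 5 \left(9 + 5\right) = \left(-5\right) 14 = -70$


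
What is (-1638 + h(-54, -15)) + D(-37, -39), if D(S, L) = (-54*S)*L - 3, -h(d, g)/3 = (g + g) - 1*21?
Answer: -79410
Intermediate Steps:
h(d, g) = 63 - 6*g (h(d, g) = -3*((g + g) - 1*21) = -3*(2*g - 21) = -3*(-21 + 2*g) = 63 - 6*g)
D(S, L) = -3 - 54*L*S (D(S, L) = -54*L*S - 3 = -3 - 54*L*S)
(-1638 + h(-54, -15)) + D(-37, -39) = (-1638 + (63 - 6*(-15))) + (-3 - 54*(-39)*(-37)) = (-1638 + (63 + 90)) + (-3 - 77922) = (-1638 + 153) - 77925 = -1485 - 77925 = -79410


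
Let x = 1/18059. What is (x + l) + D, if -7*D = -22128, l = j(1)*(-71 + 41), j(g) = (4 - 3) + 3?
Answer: 384439999/126413 ≈ 3041.1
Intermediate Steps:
j(g) = 4 (j(g) = 1 + 3 = 4)
l = -120 (l = 4*(-71 + 41) = 4*(-30) = -120)
D = 22128/7 (D = -⅐*(-22128) = 22128/7 ≈ 3161.1)
x = 1/18059 ≈ 5.5374e-5
(x + l) + D = (1/18059 - 120) + 22128/7 = -2167079/18059 + 22128/7 = 384439999/126413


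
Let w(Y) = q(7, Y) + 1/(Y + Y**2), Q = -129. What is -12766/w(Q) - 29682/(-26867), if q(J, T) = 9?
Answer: -5658942810126/3992678003 ≈ -1417.3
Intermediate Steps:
w(Y) = 9 + 1/(Y + Y**2)
-12766/w(Q) - 29682/(-26867) = -12766*(-129*(1 - 129)/(1 + 9*(-129) + 9*(-129)**2)) - 29682/(-26867) = -12766*16512/(1 - 1161 + 9*16641) - 29682*(-1/26867) = -12766*16512/(1 - 1161 + 149769) + 29682/26867 = -12766/((-1/129*(-1/128)*148609)) + 29682/26867 = -12766/148609/16512 + 29682/26867 = -12766*16512/148609 + 29682/26867 = -210792192/148609 + 29682/26867 = -5658942810126/3992678003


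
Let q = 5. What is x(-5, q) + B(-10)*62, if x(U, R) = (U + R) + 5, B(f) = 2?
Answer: 129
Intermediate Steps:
x(U, R) = 5 + R + U (x(U, R) = (R + U) + 5 = 5 + R + U)
x(-5, q) + B(-10)*62 = (5 + 5 - 5) + 2*62 = 5 + 124 = 129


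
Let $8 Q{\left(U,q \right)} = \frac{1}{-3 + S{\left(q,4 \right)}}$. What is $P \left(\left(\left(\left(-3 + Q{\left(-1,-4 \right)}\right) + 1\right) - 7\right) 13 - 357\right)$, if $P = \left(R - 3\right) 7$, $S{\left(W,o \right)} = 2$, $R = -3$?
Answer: $\frac{79905}{4} \approx 19976.0$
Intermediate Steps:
$Q{\left(U,q \right)} = - \frac{1}{8}$ ($Q{\left(U,q \right)} = \frac{1}{8 \left(-3 + 2\right)} = \frac{1}{8 \left(-1\right)} = \frac{1}{8} \left(-1\right) = - \frac{1}{8}$)
$P = -42$ ($P = \left(-3 - 3\right) 7 = \left(-6\right) 7 = -42$)
$P \left(\left(\left(\left(-3 + Q{\left(-1,-4 \right)}\right) + 1\right) - 7\right) 13 - 357\right) = - 42 \left(\left(\left(\left(-3 - \frac{1}{8}\right) + 1\right) - 7\right) 13 - 357\right) = - 42 \left(\left(\left(- \frac{25}{8} + 1\right) - 7\right) 13 - 357\right) = - 42 \left(\left(- \frac{17}{8} - 7\right) 13 - 357\right) = - 42 \left(\left(- \frac{73}{8}\right) 13 - 357\right) = - 42 \left(- \frac{949}{8} - 357\right) = \left(-42\right) \left(- \frac{3805}{8}\right) = \frac{79905}{4}$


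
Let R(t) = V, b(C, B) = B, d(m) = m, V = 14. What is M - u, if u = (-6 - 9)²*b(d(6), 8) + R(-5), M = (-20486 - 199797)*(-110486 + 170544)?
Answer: -13229758228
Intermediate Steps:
R(t) = 14
M = -13229756414 (M = -220283*60058 = -13229756414)
u = 1814 (u = (-6 - 9)²*8 + 14 = (-15)²*8 + 14 = 225*8 + 14 = 1800 + 14 = 1814)
M - u = -13229756414 - 1*1814 = -13229756414 - 1814 = -13229758228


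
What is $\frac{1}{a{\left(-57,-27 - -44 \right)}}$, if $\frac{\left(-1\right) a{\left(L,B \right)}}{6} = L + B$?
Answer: $\frac{1}{240} \approx 0.0041667$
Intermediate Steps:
$a{\left(L,B \right)} = - 6 B - 6 L$ ($a{\left(L,B \right)} = - 6 \left(L + B\right) = - 6 \left(B + L\right) = - 6 B - 6 L$)
$\frac{1}{a{\left(-57,-27 - -44 \right)}} = \frac{1}{- 6 \left(-27 - -44\right) - -342} = \frac{1}{- 6 \left(-27 + 44\right) + 342} = \frac{1}{\left(-6\right) 17 + 342} = \frac{1}{-102 + 342} = \frac{1}{240}$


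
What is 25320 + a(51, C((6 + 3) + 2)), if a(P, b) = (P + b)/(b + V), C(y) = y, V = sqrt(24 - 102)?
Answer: 5039362/199 - 62*I*sqrt(78)/199 ≈ 25323.0 - 2.7516*I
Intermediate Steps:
V = I*sqrt(78) (V = sqrt(-78) = I*sqrt(78) ≈ 8.8318*I)
a(P, b) = (P + b)/(b + I*sqrt(78))
25320 + a(51, C((6 + 3) + 2)) = 25320 + (51 + ((6 + 3) + 2))/(((6 + 3) + 2) + I*sqrt(78)) = 25320 + (51 + (9 + 2))/((9 + 2) + I*sqrt(78)) = 25320 + (51 + 11)/(11 + I*sqrt(78)) = 25320 + 62/(11 + I*sqrt(78))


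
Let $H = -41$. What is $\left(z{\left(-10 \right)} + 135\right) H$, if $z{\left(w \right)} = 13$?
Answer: $-6068$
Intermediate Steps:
$\left(z{\left(-10 \right)} + 135\right) H = \left(13 + 135\right) \left(-41\right) = 148 \left(-41\right) = -6068$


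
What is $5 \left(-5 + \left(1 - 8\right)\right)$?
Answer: $-60$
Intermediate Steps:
$5 \left(-5 + \left(1 - 8\right)\right) = 5 \left(-5 - 7\right) = 5 \left(-12\right) = -60$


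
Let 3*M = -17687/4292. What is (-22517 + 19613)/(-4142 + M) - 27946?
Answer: -1490883915830/53350079 ≈ -27945.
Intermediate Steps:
M = -17687/12876 (M = (-17687/4292)/3 = (-17687*1/4292)/3 = (⅓)*(-17687/4292) = -17687/12876 ≈ -1.3736)
(-22517 + 19613)/(-4142 + M) - 27946 = (-22517 + 19613)/(-4142 - 17687/12876) - 27946 = -2904/(-53350079/12876) - 27946 = -2904*(-12876/53350079) - 27946 = 37391904/53350079 - 27946 = -1490883915830/53350079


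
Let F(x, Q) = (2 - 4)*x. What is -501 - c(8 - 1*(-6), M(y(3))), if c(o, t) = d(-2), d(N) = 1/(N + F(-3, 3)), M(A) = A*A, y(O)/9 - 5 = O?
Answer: -2005/4 ≈ -501.25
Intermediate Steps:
y(O) = 45 + 9*O
M(A) = A²
F(x, Q) = -2*x
d(N) = 1/(6 + N) (d(N) = 1/(N - 2*(-3)) = 1/(N + 6) = 1/(6 + N))
c(o, t) = ¼ (c(o, t) = 1/(6 - 2) = 1/4 = ¼)
-501 - c(8 - 1*(-6), M(y(3))) = -501 - 1*¼ = -501 - ¼ = -2005/4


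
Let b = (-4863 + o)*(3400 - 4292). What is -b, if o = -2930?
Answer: -6951356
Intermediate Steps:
b = 6951356 (b = (-4863 - 2930)*(3400 - 4292) = -7793*(-892) = 6951356)
-b = -1*6951356 = -6951356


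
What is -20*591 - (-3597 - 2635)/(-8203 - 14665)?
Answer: -67576498/5717 ≈ -11820.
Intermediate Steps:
-20*591 - (-3597 - 2635)/(-8203 - 14665) = -11820 - (-6232)/(-22868) = -11820 - (-6232)*(-1)/22868 = -11820 - 1*1558/5717 = -11820 - 1558/5717 = -67576498/5717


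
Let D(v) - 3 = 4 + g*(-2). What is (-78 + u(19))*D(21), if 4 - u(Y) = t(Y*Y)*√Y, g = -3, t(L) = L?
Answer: -962 - 4693*√19 ≈ -21418.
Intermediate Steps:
u(Y) = 4 - Y^(5/2) (u(Y) = 4 - Y*Y*√Y = 4 - Y²*√Y = 4 - Y^(5/2))
D(v) = 13 (D(v) = 3 + (4 - 3*(-2)) = 3 + (4 + 6) = 3 + 10 = 13)
(-78 + u(19))*D(21) = (-78 + (4 - 19^(5/2)))*13 = (-78 + (4 - 361*√19))*13 = (-74 - 361*√19)*13 = -962 - 4693*√19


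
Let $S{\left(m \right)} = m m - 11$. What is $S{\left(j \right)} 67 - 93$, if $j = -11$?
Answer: $7277$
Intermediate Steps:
$S{\left(m \right)} = -11 + m^{2}$ ($S{\left(m \right)} = m^{2} - 11 = -11 + m^{2}$)
$S{\left(j \right)} 67 - 93 = \left(-11 + \left(-11\right)^{2}\right) 67 - 93 = \left(-11 + 121\right) 67 - 93 = 110 \cdot 67 - 93 = 7370 - 93 = 7277$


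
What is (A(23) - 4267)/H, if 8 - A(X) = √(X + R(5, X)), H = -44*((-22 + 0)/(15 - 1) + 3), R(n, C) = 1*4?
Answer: 29813/440 + 21*√3/440 ≈ 67.839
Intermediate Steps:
R(n, C) = 4
H = -440/7 (H = -44*(-22/14 + 3) = -44*(-22*1/14 + 3) = -44*(-11/7 + 3) = -44*10/7 = -440/7 ≈ -62.857)
A(X) = 8 - √(4 + X) (A(X) = 8 - √(X + 4) = 8 - √(4 + X))
(A(23) - 4267)/H = ((8 - √(4 + 23)) - 4267)/(-440/7) = ((8 - √27) - 4267)*(-7/440) = ((8 - 3*√3) - 4267)*(-7/440) = (-4259 - 3*√3)*(-7/440) = 29813/440 + 21*√3/440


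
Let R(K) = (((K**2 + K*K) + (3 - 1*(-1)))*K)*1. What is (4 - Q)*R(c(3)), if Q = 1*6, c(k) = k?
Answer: -132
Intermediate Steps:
Q = 6
R(K) = K*(4 + 2*K**2) (R(K) = (((K**2 + K**2) + (3 + 1))*K)*1 = ((2*K**2 + 4)*K)*1 = ((4 + 2*K**2)*K)*1 = (K*(4 + 2*K**2))*1 = K*(4 + 2*K**2))
(4 - Q)*R(c(3)) = (4 - 1*6)*(2*3*(2 + 3**2)) = (4 - 6)*(2*3*(2 + 9)) = -4*3*11 = -2*66 = -132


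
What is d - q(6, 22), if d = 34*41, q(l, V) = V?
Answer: 1372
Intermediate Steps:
d = 1394
d - q(6, 22) = 1394 - 1*22 = 1394 - 22 = 1372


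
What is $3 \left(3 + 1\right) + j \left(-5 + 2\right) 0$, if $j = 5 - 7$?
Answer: $12$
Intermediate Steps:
$j = -2$
$3 \left(3 + 1\right) + j \left(-5 + 2\right) 0 = 3 \left(3 + 1\right) - 2 \left(-5 + 2\right) 0 = 3 \cdot 4 - 2 \left(\left(-3\right) 0\right) = 12 - 0 = 12 + 0 = 12$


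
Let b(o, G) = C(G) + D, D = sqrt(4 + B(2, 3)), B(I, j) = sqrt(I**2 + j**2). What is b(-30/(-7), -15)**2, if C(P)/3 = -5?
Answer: (15 - sqrt(4 + sqrt(13)))**2 ≈ 149.87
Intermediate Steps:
C(P) = -15 (C(P) = 3*(-5) = -15)
D = sqrt(4 + sqrt(13)) (D = sqrt(4 + sqrt(2**2 + 3**2)) = sqrt(4 + sqrt(4 + 9)) = sqrt(4 + sqrt(13)) ≈ 2.7578)
b(o, G) = -15 + sqrt(4 + sqrt(13))
b(-30/(-7), -15)**2 = (-15 + sqrt(4 + sqrt(13)))**2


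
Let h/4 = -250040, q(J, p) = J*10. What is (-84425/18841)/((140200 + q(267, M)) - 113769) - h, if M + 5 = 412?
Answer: 548379667626135/548291941 ≈ 1.0002e+6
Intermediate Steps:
M = 407 (M = -5 + 412 = 407)
q(J, p) = 10*J
h = -1000160 (h = 4*(-250040) = -1000160)
(-84425/18841)/((140200 + q(267, M)) - 113769) - h = (-84425/18841)/((140200 + 10*267) - 113769) - 1*(-1000160) = (-84425*1/18841)/((140200 + 2670) - 113769) + 1000160 = -84425/(18841*(142870 - 113769)) + 1000160 = -84425/18841/29101 + 1000160 = -84425/18841*1/29101 + 1000160 = -84425/548291941 + 1000160 = 548379667626135/548291941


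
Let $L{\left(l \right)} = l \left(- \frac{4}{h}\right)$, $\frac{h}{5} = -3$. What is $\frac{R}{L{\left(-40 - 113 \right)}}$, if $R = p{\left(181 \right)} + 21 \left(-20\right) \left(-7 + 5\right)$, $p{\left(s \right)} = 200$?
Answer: $- \frac{1300}{51} \approx -25.49$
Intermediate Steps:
$h = -15$ ($h = 5 \left(-3\right) = -15$)
$L{\left(l \right)} = \frac{4 l}{15}$ ($L{\left(l \right)} = l \left(- \frac{4}{-15}\right) = l \left(\left(-4\right) \left(- \frac{1}{15}\right)\right) = l \frac{4}{15} = \frac{4 l}{15}$)
$R = 1040$ ($R = 200 + 21 \left(-20\right) \left(-7 + 5\right) = 200 - -840 = 200 + 840 = 1040$)
$\frac{R}{L{\left(-40 - 113 \right)}} = \frac{1040}{\frac{4}{15} \left(-40 - 113\right)} = \frac{1040}{\frac{4}{15} \left(-153\right)} = \frac{1040}{- \frac{204}{5}} = 1040 \left(- \frac{5}{204}\right) = - \frac{1300}{51}$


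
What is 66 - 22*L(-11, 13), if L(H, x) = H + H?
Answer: 550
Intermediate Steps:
L(H, x) = 2*H
66 - 22*L(-11, 13) = 66 - 44*(-11) = 66 - 22*(-22) = 66 + 484 = 550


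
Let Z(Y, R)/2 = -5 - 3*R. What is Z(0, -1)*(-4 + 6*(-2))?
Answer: 64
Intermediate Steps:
Z(Y, R) = -10 - 6*R (Z(Y, R) = 2*(-5 - 3*R) = -10 - 6*R)
Z(0, -1)*(-4 + 6*(-2)) = (-10 - 6*(-1))*(-4 + 6*(-2)) = (-10 + 6)*(-4 - 12) = -4*(-16) = 64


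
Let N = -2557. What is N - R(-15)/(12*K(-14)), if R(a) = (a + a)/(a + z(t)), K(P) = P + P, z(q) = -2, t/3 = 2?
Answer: -2434259/952 ≈ -2557.0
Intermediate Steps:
t = 6 (t = 3*2 = 6)
K(P) = 2*P
R(a) = 2*a/(-2 + a) (R(a) = (a + a)/(a - 2) = (2*a)/(-2 + a) = 2*a/(-2 + a))
N - R(-15)/(12*K(-14)) = -2557 - 2*(-15)/(-2 - 15)/(12*(2*(-14))) = -2557 - 2*(-15)/(-17)/(12*(-28)) = -2557 - 2*(-15)*(-1/17)/(-336) = -2557 - 30*(-1)/(17*336) = -2557 - 1*(-5/952) = -2557 + 5/952 = -2434259/952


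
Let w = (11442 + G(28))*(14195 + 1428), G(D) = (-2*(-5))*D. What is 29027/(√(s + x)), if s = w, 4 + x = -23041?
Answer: 29027*√20345529/61036587 ≈ 2.1451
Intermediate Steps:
x = -23045 (x = -4 - 23041 = -23045)
G(D) = 10*D
w = 183132806 (w = (11442 + 10*28)*(14195 + 1428) = (11442 + 280)*15623 = 11722*15623 = 183132806)
s = 183132806
29027/(√(s + x)) = 29027/(√(183132806 - 23045)) = 29027/(√183109761) = 29027/((3*√20345529)) = 29027*(√20345529/61036587) = 29027*√20345529/61036587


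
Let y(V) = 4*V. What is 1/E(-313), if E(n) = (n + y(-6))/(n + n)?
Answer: 626/337 ≈ 1.8576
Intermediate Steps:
E(n) = (-24 + n)/(2*n) (E(n) = (n + 4*(-6))/(n + n) = (n - 24)/((2*n)) = (-24 + n)*(1/(2*n)) = (-24 + n)/(2*n))
1/E(-313) = 1/((½)*(-24 - 313)/(-313)) = 1/((½)*(-1/313)*(-337)) = 1/(337/626) = 626/337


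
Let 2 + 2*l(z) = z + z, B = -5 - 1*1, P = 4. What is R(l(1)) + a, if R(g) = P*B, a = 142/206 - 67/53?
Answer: -134154/5459 ≈ -24.575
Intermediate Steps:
B = -6 (B = -5 - 1 = -6)
a = -3138/5459 (a = 142*(1/206) - 67*1/53 = 71/103 - 67/53 = -3138/5459 ≈ -0.57483)
l(z) = -1 + z (l(z) = -1 + (z + z)/2 = -1 + (2*z)/2 = -1 + z)
R(g) = -24 (R(g) = 4*(-6) = -24)
R(l(1)) + a = -24 - 3138/5459 = -134154/5459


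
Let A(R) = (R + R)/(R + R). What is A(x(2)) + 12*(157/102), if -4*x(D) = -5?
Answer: 331/17 ≈ 19.471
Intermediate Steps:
x(D) = 5/4 (x(D) = -¼*(-5) = 5/4)
A(R) = 1 (A(R) = (2*R)/((2*R)) = (2*R)*(1/(2*R)) = 1)
A(x(2)) + 12*(157/102) = 1 + 12*(157/102) = 1 + 314/17 = 331/17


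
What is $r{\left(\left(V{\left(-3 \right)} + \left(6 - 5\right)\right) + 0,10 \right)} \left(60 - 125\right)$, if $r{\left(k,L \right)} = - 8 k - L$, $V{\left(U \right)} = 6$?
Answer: $4290$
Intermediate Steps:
$r{\left(k,L \right)} = - L - 8 k$
$r{\left(\left(V{\left(-3 \right)} + \left(6 - 5\right)\right) + 0,10 \right)} \left(60 - 125\right) = \left(\left(-1\right) 10 - 8 \left(\left(6 + \left(6 - 5\right)\right) + 0\right)\right) \left(60 - 125\right) = \left(-10 - 8 \left(\left(6 + \left(6 - 5\right)\right) + 0\right)\right) \left(-65\right) = \left(-10 - 8 \left(\left(6 + 1\right) + 0\right)\right) \left(-65\right) = \left(-10 - 8 \left(7 + 0\right)\right) \left(-65\right) = \left(-10 - 56\right) \left(-65\right) = \left(-66\right) \left(-65\right) = 4290$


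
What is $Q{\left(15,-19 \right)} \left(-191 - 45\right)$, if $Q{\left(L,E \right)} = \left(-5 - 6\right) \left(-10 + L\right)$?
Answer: $12980$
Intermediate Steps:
$Q{\left(L,E \right)} = 110 - 11 L$ ($Q{\left(L,E \right)} = - 11 \left(-10 + L\right) = 110 - 11 L$)
$Q{\left(15,-19 \right)} \left(-191 - 45\right) = \left(110 - 165\right) \left(-191 - 45\right) = \left(110 - 165\right) \left(-236\right) = \left(-55\right) \left(-236\right) = 12980$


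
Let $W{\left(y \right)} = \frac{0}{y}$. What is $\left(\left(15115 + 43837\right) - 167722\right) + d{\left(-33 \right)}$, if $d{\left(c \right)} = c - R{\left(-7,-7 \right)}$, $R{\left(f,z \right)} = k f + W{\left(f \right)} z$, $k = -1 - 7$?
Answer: $-108859$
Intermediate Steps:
$k = -8$ ($k = -1 - 7 = -8$)
$W{\left(y \right)} = 0$
$R{\left(f,z \right)} = - 8 f$ ($R{\left(f,z \right)} = - 8 f + 0 z = - 8 f + 0 = - 8 f$)
$d{\left(c \right)} = -56 + c$ ($d{\left(c \right)} = c - \left(-8\right) \left(-7\right) = c - 56 = -56 + c$)
$\left(\left(15115 + 43837\right) - 167722\right) + d{\left(-33 \right)} = \left(\left(15115 + 43837\right) - 167722\right) - 89 = \left(58952 - 167722\right) - 89 = -108770 - 89 = -108859$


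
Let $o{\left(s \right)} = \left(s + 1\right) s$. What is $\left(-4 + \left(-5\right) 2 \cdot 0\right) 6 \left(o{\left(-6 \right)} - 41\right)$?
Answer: $264$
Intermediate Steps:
$o{\left(s \right)} = s \left(1 + s\right)$ ($o{\left(s \right)} = \left(1 + s\right) s = s \left(1 + s\right)$)
$\left(-4 + \left(-5\right) 2 \cdot 0\right) 6 \left(o{\left(-6 \right)} - 41\right) = \left(-4 + \left(-5\right) 2 \cdot 0\right) 6 \left(- 6 \left(1 - 6\right) - 41\right) = \left(-4 - 0\right) 6 \left(\left(-6\right) \left(-5\right) - 41\right) = \left(-4 + 0\right) 6 \left(30 - 41\right) = \left(-4\right) 6 \left(-11\right) = \left(-24\right) \left(-11\right) = 264$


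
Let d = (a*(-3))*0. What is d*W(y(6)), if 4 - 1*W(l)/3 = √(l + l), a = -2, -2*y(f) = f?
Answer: 0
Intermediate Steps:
y(f) = -f/2
W(l) = 12 - 3*√2*√l (W(l) = 12 - 3*√(l + l) = 12 - 3*√2*√l)
d = 0 (d = -2*(-3)*0 = 6*0 = 0)
d*W(y(6)) = 0*(12 - 3*√2*√(-½*6)) = 0*(12 - 3*√2*√(-3)) = 0*(12 - 3*√2*I*√3) = 0*(12 - 3*I*√6) = 0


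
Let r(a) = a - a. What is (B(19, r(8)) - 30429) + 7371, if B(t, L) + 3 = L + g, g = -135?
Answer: -23196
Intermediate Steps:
r(a) = 0
B(t, L) = -138 + L (B(t, L) = -3 + (L - 135) = -3 + (-135 + L) = -138 + L)
(B(19, r(8)) - 30429) + 7371 = ((-138 + 0) - 30429) + 7371 = (-138 - 30429) + 7371 = -30567 + 7371 = -23196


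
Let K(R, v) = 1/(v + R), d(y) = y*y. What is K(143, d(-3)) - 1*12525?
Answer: -1903799/152 ≈ -12525.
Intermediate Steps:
d(y) = y²
K(R, v) = 1/(R + v)
K(143, d(-3)) - 1*12525 = 1/(143 + (-3)²) - 1*12525 = 1/(143 + 9) - 12525 = 1/152 - 12525 = -1903799/152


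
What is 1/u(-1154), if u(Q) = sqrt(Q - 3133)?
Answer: -I*sqrt(4287)/4287 ≈ -0.015273*I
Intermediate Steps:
u(Q) = sqrt(-3133 + Q)
1/u(-1154) = 1/(sqrt(-3133 - 1154)) = 1/(sqrt(-4287)) = 1/(I*sqrt(4287)) = -I*sqrt(4287)/4287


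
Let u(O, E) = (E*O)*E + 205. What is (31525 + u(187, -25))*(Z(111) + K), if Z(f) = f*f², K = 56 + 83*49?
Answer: 203849503170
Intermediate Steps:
u(O, E) = 205 + O*E² (u(O, E) = O*E² + 205 = 205 + O*E²)
K = 4123 (K = 56 + 4067 = 4123)
Z(f) = f³
(31525 + u(187, -25))*(Z(111) + K) = (31525 + (205 + 187*(-25)²))*(111³ + 4123) = (31525 + (205 + 187*625))*(1367631 + 4123) = (31525 + (205 + 116875))*1371754 = (31525 + 117080)*1371754 = 148605*1371754 = 203849503170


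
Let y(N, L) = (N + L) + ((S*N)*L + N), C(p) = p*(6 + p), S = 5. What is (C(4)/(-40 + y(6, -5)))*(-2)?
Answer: 80/183 ≈ 0.43716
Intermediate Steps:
y(N, L) = L + 2*N + 5*L*N (y(N, L) = (N + L) + ((5*N)*L + N) = (L + N) + (5*L*N + N) = (L + N) + (N + 5*L*N) = L + 2*N + 5*L*N)
(C(4)/(-40 + y(6, -5)))*(-2) = ((4*(6 + 4))/(-40 + (-5 + 2*6 + 5*(-5)*6)))*(-2) = ((4*10)/(-40 + (-5 + 12 - 150)))*(-2) = (40/(-40 - 143))*(-2) = (40/(-183))*(-2) = -1/183*40*(-2) = -40/183*(-2) = 80/183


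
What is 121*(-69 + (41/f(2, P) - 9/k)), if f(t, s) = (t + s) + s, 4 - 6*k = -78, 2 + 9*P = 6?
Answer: -7154367/1066 ≈ -6711.4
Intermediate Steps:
P = 4/9 (P = -2/9 + (⅑)*6 = -2/9 + ⅔ = 4/9 ≈ 0.44444)
k = 41/3 (k = ⅔ - ⅙*(-78) = ⅔ + 13 = 41/3 ≈ 13.667)
f(t, s) = t + 2*s (f(t, s) = (s + t) + s = t + 2*s)
121*(-69 + (41/f(2, P) - 9/k)) = 121*(-69 + (41/(2 + 2*(4/9)) - 9/41/3)) = 121*(-69 + (41/(2 + 8/9) - 9*3/41)) = 121*(-69 + (41/(26/9) - 27/41)) = 121*(-69 + (41*(9/26) - 27/41)) = 121*(-69 + (369/26 - 27/41)) = 121*(-69 + 14427/1066) = 121*(-59127/1066) = -7154367/1066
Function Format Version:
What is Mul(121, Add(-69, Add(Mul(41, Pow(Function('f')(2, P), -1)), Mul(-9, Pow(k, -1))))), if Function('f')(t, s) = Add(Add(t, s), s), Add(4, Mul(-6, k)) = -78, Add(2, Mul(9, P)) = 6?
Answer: Rational(-7154367, 1066) ≈ -6711.4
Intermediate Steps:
P = Rational(4, 9) (P = Add(Rational(-2, 9), Mul(Rational(1, 9), 6)) = Add(Rational(-2, 9), Rational(2, 3)) = Rational(4, 9) ≈ 0.44444)
k = Rational(41, 3) (k = Add(Rational(2, 3), Mul(Rational(-1, 6), -78)) = Add(Rational(2, 3), 13) = Rational(41, 3) ≈ 13.667)
Function('f')(t, s) = Add(t, Mul(2, s)) (Function('f')(t, s) = Add(Add(s, t), s) = Add(t, Mul(2, s)))
Mul(121, Add(-69, Add(Mul(41, Pow(Function('f')(2, P), -1)), Mul(-9, Pow(k, -1))))) = Mul(121, Add(-69, Add(Mul(41, Pow(Add(2, Mul(2, Rational(4, 9))), -1)), Mul(-9, Pow(Rational(41, 3), -1))))) = Mul(121, Add(-69, Add(Mul(41, Pow(Add(2, Rational(8, 9)), -1)), Mul(-9, Rational(3, 41))))) = Mul(121, Add(-69, Add(Mul(41, Pow(Rational(26, 9), -1)), Rational(-27, 41)))) = Mul(121, Add(-69, Add(Mul(41, Rational(9, 26)), Rational(-27, 41)))) = Mul(121, Add(-69, Add(Rational(369, 26), Rational(-27, 41)))) = Mul(121, Add(-69, Rational(14427, 1066))) = Mul(121, Rational(-59127, 1066)) = Rational(-7154367, 1066)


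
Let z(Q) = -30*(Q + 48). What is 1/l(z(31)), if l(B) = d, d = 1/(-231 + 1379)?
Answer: 1148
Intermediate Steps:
z(Q) = -1440 - 30*Q (z(Q) = -30*(48 + Q) = -1440 - 30*Q)
d = 1/1148 ≈ 0.00087108
l(B) = 1/1148
1/l(z(31)) = 1/(1/1148) = 1148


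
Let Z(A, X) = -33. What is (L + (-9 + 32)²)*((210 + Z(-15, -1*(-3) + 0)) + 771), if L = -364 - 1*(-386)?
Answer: 522348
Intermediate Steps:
L = 22 (L = -364 + 386 = 22)
(L + (-9 + 32)²)*((210 + Z(-15, -1*(-3) + 0)) + 771) = (22 + (-9 + 32)²)*((210 - 33) + 771) = (22 + 23²)*(177 + 771) = (22 + 529)*948 = 551*948 = 522348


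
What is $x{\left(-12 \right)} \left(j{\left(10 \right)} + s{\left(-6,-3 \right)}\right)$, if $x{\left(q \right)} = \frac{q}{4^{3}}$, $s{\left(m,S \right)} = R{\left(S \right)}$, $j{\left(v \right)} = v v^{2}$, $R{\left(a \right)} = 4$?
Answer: $- \frac{753}{4} \approx -188.25$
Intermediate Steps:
$j{\left(v \right)} = v^{3}$
$s{\left(m,S \right)} = 4$
$x{\left(q \right)} = \frac{q}{64}$
$x{\left(-12 \right)} \left(j{\left(10 \right)} + s{\left(-6,-3 \right)}\right) = \frac{1}{64} \left(-12\right) \left(10^{3} + 4\right) = - \frac{3 \left(1000 + 4\right)}{16} = \left(- \frac{3}{16}\right) 1004 = - \frac{753}{4}$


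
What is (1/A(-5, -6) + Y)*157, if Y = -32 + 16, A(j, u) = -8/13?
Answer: -22137/8 ≈ -2767.1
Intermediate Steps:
A(j, u) = -8/13 (A(j, u) = -8*1/13 = -8/13)
Y = -16
(1/A(-5, -6) + Y)*157 = (1/(-8/13) - 16)*157 = (-13/8 - 16)*157 = -141/8*157 = -22137/8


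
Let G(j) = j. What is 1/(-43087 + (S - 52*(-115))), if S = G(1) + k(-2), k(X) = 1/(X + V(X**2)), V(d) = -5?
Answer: -7/259743 ≈ -2.6950e-5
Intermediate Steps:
k(X) = 1/(-5 + X) (k(X) = 1/(X - 5) = 1/(-5 + X))
S = 6/7 (S = 1 + 1/(-5 - 2) = 1 + 1/(-7) = 1 - 1/7 = 6/7 ≈ 0.85714)
1/(-43087 + (S - 52*(-115))) = 1/(-43087 + (6/7 - 52*(-115))) = 1/(-43087 + (6/7 + 5980)) = 1/(-43087 + 41866/7) = 1/(-259743/7) = -7/259743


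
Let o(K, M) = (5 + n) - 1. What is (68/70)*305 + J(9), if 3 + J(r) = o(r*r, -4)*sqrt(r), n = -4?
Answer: 2053/7 ≈ 293.29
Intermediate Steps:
o(K, M) = 0 (o(K, M) = (5 - 4) - 1 = 1 - 1 = 0)
J(r) = -3 (J(r) = -3 + 0*sqrt(r) = -3 + 0 = -3)
(68/70)*305 + J(9) = (68/70)*305 - 3 = (68*(1/70))*305 - 3 = (34/35)*305 - 3 = 2074/7 - 3 = 2053/7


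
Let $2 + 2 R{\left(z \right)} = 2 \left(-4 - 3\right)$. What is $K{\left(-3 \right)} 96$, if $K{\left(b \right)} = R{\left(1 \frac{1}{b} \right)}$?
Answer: $-768$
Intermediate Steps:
$R{\left(z \right)} = -8$ ($R{\left(z \right)} = -1 + \frac{2 \left(-4 - 3\right)}{2} = -1 + \frac{2 \left(-7\right)}{2} = -1 + \frac{1}{2} \left(-14\right) = -1 - 7 = -8$)
$K{\left(b \right)} = -8$
$K{\left(-3 \right)} 96 = \left(-8\right) 96 = -768$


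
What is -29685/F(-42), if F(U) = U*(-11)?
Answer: -9895/154 ≈ -64.253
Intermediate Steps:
F(U) = -11*U
-29685/F(-42) = -29685/((-11*(-42))) = -29685/462 = -29685*1/462 = -9895/154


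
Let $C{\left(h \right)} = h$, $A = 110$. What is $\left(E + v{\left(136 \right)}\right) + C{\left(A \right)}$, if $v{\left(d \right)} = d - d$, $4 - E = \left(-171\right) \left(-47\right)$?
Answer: $-7923$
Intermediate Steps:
$E = -8033$ ($E = 4 - \left(-171\right) \left(-47\right) = 4 - 8037 = -8033$)
$v{\left(d \right)} = 0$
$\left(E + v{\left(136 \right)}\right) + C{\left(A \right)} = \left(-8033 + 0\right) + 110 = -8033 + 110 = -7923$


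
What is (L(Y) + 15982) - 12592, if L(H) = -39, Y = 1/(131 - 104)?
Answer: 3351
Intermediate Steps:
Y = 1/27 ≈ 0.037037
(L(Y) + 15982) - 12592 = (-39 + 15982) - 12592 = 15943 - 12592 = 3351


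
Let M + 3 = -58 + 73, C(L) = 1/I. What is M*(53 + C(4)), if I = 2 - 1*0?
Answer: 642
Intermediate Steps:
I = 2 (I = 2 + 0 = 2)
C(L) = 1/2
M = 12 (M = -3 + (-58 + 73) = -3 + 15 = 12)
M*(53 + C(4)) = 12*(53 + 1/2) = 12*(107/2) = 642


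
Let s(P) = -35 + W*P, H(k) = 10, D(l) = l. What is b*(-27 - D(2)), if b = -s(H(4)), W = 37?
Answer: 9715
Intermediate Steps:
s(P) = -35 + 37*P
b = -335 (b = -(-35 + 37*10) = -(-35 + 370) = -1*335 = -335)
b*(-27 - D(2)) = -335*(-27 - 1*2) = -335*(-27 - 2) = -335*(-29) = 9715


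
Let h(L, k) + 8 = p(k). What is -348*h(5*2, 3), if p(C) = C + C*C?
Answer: -1392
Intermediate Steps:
p(C) = C + C**2
h(L, k) = -8 + k*(1 + k)
-348*h(5*2, 3) = -348*(-8 + 3*(1 + 3)) = -348*(-8 + 3*4) = -348*(-8 + 12) = -348*4 = -1392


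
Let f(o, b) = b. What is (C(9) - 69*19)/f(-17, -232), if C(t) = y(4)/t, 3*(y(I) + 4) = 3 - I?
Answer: 17705/3132 ≈ 5.6529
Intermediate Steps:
y(I) = -3 - I/3 (y(I) = -4 + (3 - I)/3 = -4 + (1 - I/3) = -3 - I/3)
C(t) = -13/(3*t) (C(t) = (-3 - ⅓*4)/t = (-3 - 4/3)/t = -13/(3*t))
(C(9) - 69*19)/f(-17, -232) = (-13/3/9 - 69*19)/(-232) = (-13/3*⅑ - 1311)*(-1/232) = (-13/27 - 1311)*(-1/232) = -35410/27*(-1/232) = 17705/3132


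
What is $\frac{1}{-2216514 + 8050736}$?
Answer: $\frac{1}{5834222} \approx 1.714 \cdot 10^{-7}$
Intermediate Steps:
$\frac{1}{-2216514 + 8050736} = \frac{1}{5834222}$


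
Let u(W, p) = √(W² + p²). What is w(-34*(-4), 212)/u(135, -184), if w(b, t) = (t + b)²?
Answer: 121104*√52081/52081 ≈ 530.66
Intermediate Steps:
w(b, t) = (b + t)²
w(-34*(-4), 212)/u(135, -184) = (-34*(-4) + 212)²/(√(135² + (-184)²)) = (136 + 212)²/(√(18225 + 33856)) = 348²/(√52081) = 121104*(√52081/52081) = 121104*√52081/52081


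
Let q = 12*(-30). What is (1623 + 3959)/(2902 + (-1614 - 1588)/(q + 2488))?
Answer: 5939248/3086127 ≈ 1.9245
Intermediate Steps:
q = -360
(1623 + 3959)/(2902 + (-1614 - 1588)/(q + 2488)) = (1623 + 3959)/(2902 + (-1614 - 1588)/(-360 + 2488)) = 5582/(2902 - 3202/2128) = 5582/(2902 - 3202*1/2128) = 5582/(2902 - 1601/1064) = 5582/(3086127/1064) = 5582*(1064/3086127) = 5939248/3086127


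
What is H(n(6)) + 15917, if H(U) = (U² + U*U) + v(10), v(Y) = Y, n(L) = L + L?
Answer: 16215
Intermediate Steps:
n(L) = 2*L
H(U) = 10 + 2*U² (H(U) = (U² + U*U) + 10 = (U² + U²) + 10 = 2*U² + 10 = 10 + 2*U²)
H(n(6)) + 15917 = (10 + 2*(2*6)²) + 15917 = (10 + 2*12²) + 15917 = (10 + 2*144) + 15917 = (10 + 288) + 15917 = 298 + 15917 = 16215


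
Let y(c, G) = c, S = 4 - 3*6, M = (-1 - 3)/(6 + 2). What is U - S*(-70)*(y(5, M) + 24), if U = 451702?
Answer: 423282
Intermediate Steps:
M = -½ (M = -4/8 = -4*⅛ = -½ ≈ -0.50000)
S = -14 (S = 4 - 18 = -14)
U - S*(-70)*(y(5, M) + 24) = 451702 - (-14*(-70))*(5 + 24) = 451702 - 980*29 = 451702 - 1*28420 = 451702 - 28420 = 423282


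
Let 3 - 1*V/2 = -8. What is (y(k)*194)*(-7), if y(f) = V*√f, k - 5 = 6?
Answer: -29876*√11 ≈ -99088.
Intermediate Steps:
V = 22 (V = 6 - 2*(-8) = 6 + 16 = 22)
k = 11 (k = 5 + 6 = 11)
y(f) = 22*√f
(y(k)*194)*(-7) = ((22*√11)*194)*(-7) = (4268*√11)*(-7) = -29876*√11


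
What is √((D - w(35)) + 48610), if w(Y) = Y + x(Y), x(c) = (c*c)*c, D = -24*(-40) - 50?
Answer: √6610 ≈ 81.302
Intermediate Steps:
D = 910 (D = 960 - 50 = 910)
x(c) = c³ (x(c) = c²*c = c³)
w(Y) = Y + Y³
√((D - w(35)) + 48610) = √((910 - (35 + 35³)) + 48610) = √((910 - (35 + 42875)) + 48610) = √((910 - 1*42910) + 48610) = √((910 - 42910) + 48610) = √(-42000 + 48610) = √6610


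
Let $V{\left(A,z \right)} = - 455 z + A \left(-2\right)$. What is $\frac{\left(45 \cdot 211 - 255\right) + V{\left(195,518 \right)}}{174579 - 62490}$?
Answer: $- \frac{226840}{112089} \approx -2.0238$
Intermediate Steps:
$V{\left(A,z \right)} = - 455 z - 2 A$
$\frac{\left(45 \cdot 211 - 255\right) + V{\left(195,518 \right)}}{174579 - 62490} = \frac{\left(45 \cdot 211 - 255\right) - 236080}{174579 - 62490} = \frac{\left(9495 - 255\right) - 236080}{112089} = \left(9240 - 236080\right) \frac{1}{112089} = \left(-226840\right) \frac{1}{112089} = - \frac{226840}{112089}$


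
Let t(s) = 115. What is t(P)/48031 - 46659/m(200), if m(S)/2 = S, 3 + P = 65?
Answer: -2241032429/19212400 ≈ -116.65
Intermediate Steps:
P = 62 (P = -3 + 65 = 62)
m(S) = 2*S
t(P)/48031 - 46659/m(200) = 115/48031 - 46659/(2*200) = 115*(1/48031) - 46659/400 = 115/48031 - 46659*1/400 = 115/48031 - 46659/400 = -2241032429/19212400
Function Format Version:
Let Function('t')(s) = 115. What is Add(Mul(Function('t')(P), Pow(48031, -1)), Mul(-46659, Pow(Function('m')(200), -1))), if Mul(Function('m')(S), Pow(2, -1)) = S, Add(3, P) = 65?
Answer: Rational(-2241032429, 19212400) ≈ -116.65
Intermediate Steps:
P = 62 (P = Add(-3, 65) = 62)
Function('m')(S) = Mul(2, S)
Add(Mul(Function('t')(P), Pow(48031, -1)), Mul(-46659, Pow(Function('m')(200), -1))) = Add(Mul(115, Pow(48031, -1)), Mul(-46659, Pow(Mul(2, 200), -1))) = Add(Mul(115, Rational(1, 48031)), Mul(-46659, Pow(400, -1))) = Add(Rational(115, 48031), Mul(-46659, Rational(1, 400))) = Add(Rational(115, 48031), Rational(-46659, 400)) = Rational(-2241032429, 19212400)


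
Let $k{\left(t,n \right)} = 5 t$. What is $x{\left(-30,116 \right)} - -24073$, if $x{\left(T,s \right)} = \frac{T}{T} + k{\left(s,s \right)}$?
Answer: $24654$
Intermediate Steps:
$x{\left(T,s \right)} = 1 + 5 s$ ($x{\left(T,s \right)} = \frac{T}{T} + 5 s = 1 + 5 s$)
$x{\left(-30,116 \right)} - -24073 = \left(1 + 5 \cdot 116\right) - -24073 = \left(1 + 580\right) + 24073 = 581 + 24073 = 24654$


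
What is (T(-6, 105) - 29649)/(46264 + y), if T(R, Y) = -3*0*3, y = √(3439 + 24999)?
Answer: -228613556/356721543 + 9883*√28438/713443086 ≈ -0.63854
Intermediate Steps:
y = √28438 ≈ 168.64
T(R, Y) = 0 (T(R, Y) = 0*3 = 0)
(T(-6, 105) - 29649)/(46264 + y) = (0 - 29649)/(46264 + √28438) = -29649/(46264 + √28438)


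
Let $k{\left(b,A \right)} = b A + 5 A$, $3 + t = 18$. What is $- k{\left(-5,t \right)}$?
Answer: $0$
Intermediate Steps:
$t = 15$ ($t = -3 + 18 = 15$)
$k{\left(b,A \right)} = 5 A + A b$ ($k{\left(b,A \right)} = A b + 5 A = 5 A + A b$)
$- k{\left(-5,t \right)} = - 15 \left(5 - 5\right) = - 15 \cdot 0 = \left(-1\right) 0 = 0$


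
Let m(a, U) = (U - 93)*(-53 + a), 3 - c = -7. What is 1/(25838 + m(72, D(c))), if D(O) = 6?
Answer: 1/24185 ≈ 4.1348e-5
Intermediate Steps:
c = 10 (c = 3 - 1*(-7) = 3 + 7 = 10)
m(a, U) = (-93 + U)*(-53 + a)
1/(25838 + m(72, D(c))) = 1/(25838 + (4929 - 93*72 - 53*6 + 6*72)) = 1/(25838 + (4929 - 6696 - 318 + 432)) = 1/(25838 - 1653) = 1/24185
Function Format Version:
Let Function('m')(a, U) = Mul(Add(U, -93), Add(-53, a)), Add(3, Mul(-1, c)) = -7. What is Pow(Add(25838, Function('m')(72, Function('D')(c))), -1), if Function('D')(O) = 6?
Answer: Rational(1, 24185) ≈ 4.1348e-5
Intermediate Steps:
c = 10 (c = Add(3, Mul(-1, -7)) = Add(3, 7) = 10)
Function('m')(a, U) = Mul(Add(-93, U), Add(-53, a))
Pow(Add(25838, Function('m')(72, Function('D')(c))), -1) = Pow(Add(25838, Add(4929, Mul(-93, 72), Mul(-53, 6), Mul(6, 72))), -1) = Pow(Add(25838, Add(4929, -6696, -318, 432)), -1) = Pow(Add(25838, -1653), -1) = Pow(24185, -1) = Rational(1, 24185)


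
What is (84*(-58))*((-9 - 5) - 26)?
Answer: 194880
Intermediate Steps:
(84*(-58))*((-9 - 5) - 26) = -4872*(-14 - 26) = -4872*(-40) = 194880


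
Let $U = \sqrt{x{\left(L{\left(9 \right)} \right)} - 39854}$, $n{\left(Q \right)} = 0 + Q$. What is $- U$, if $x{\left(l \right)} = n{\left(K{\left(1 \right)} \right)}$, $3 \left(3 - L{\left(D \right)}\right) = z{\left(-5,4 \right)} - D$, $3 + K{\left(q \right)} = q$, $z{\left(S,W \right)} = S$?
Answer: $- 4 i \sqrt{2491} \approx - 199.64 i$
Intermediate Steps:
$K{\left(q \right)} = -3 + q$
$n{\left(Q \right)} = Q$
$L{\left(D \right)} = \frac{14}{3} + \frac{D}{3}$ ($L{\left(D \right)} = 3 - \frac{-5 - D}{3} = 3 + \left(\frac{5}{3} + \frac{D}{3}\right) = \frac{14}{3} + \frac{D}{3}$)
$x{\left(l \right)} = -2$ ($x{\left(l \right)} = -3 + 1 = -2$)
$U = 4 i \sqrt{2491}$ ($U = \sqrt{-2 - 39854} = \sqrt{-39856} = 4 i \sqrt{2491} \approx 199.64 i$)
$- U = - 4 i \sqrt{2491}$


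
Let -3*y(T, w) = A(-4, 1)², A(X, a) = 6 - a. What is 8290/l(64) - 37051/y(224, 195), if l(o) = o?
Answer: 3660521/800 ≈ 4575.6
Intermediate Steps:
y(T, w) = -25/3 (y(T, w) = -(6 - 1*1)²/3 = -(6 - 1)²/3 = -⅓*5² = -⅓*25 = -25/3)
8290/l(64) - 37051/y(224, 195) = 8290/64 - 37051/(-25/3) = 8290*(1/64) - 37051*(-3/25) = 4145/32 + 111153/25 = 3660521/800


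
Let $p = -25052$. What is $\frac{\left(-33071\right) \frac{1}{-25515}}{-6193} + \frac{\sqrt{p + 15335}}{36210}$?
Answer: $- \frac{33071}{158014395} + \frac{i \sqrt{9717}}{36210} \approx -0.00020929 + 0.0027223 i$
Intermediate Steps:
$\frac{\left(-33071\right) \frac{1}{-25515}}{-6193} + \frac{\sqrt{p + 15335}}{36210} = \frac{\left(-33071\right) \frac{1}{-25515}}{-6193} + \frac{\sqrt{-25052 + 15335}}{36210} = \left(-33071\right) \left(- \frac{1}{25515}\right) \left(- \frac{1}{6193}\right) + \sqrt{-9717} \cdot \frac{1}{36210} = \frac{33071}{25515} \left(- \frac{1}{6193}\right) + i \sqrt{9717} \cdot \frac{1}{36210} = - \frac{33071}{158014395} + \frac{i \sqrt{9717}}{36210}$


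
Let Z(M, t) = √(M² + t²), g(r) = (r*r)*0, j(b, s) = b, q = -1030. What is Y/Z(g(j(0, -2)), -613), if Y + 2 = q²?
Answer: 1060898/613 ≈ 1730.7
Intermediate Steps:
g(r) = 0 (g(r) = r²*0 = 0)
Y = 1060898 (Y = -2 + (-1030)² = -2 + 1060900 = 1060898)
Y/Z(g(j(0, -2)), -613) = 1060898/(√(0² + (-613)²)) = 1060898/(√(0 + 375769)) = 1060898/(√375769) = 1060898/613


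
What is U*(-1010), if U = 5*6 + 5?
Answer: -35350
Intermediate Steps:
U = 35 (U = 30 + 5 = 35)
U*(-1010) = 35*(-1010) = -35350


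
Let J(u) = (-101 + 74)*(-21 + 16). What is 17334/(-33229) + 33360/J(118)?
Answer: 73745290/299061 ≈ 246.59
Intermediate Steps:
J(u) = 135 (J(u) = -27*(-5) = 135)
17334/(-33229) + 33360/J(118) = 17334/(-33229) + 33360/135 = 17334*(-1/33229) + 33360*(1/135) = -17334/33229 + 2224/9 = 73745290/299061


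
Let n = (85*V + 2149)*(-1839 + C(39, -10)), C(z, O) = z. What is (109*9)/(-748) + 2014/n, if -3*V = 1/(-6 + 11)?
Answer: -473275559/360723000 ≈ -1.3120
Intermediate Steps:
V = -1/15 (V = -1/(3*(-6 + 11)) = -⅓/5 = -⅓*⅕ = -1/15 ≈ -0.066667)
n = -3858000 (n = (85*(-1/15) + 2149)*(-1839 + 39) = (-17/3 + 2149)*(-1800) = (6430/3)*(-1800) = -3858000)
(109*9)/(-748) + 2014/n = (109*9)/(-748) + 2014/(-3858000) = 981*(-1/748) + 2014*(-1/3858000) = -981/748 - 1007/1929000 = -473275559/360723000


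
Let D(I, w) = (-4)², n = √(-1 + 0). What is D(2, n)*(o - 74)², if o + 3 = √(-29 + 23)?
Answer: 94768 - 2464*I*√6 ≈ 94768.0 - 6035.5*I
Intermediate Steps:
o = -3 + I*√6 (o = -3 + √(-29 + 23) = -3 + √(-6) = -3 + I*√6 ≈ -3.0 + 2.4495*I)
n = I (n = √(-1) = I ≈ 1.0*I)
D(I, w) = 16
D(2, n)*(o - 74)² = 16*((-3 + I*√6) - 74)² = 16*(-77 + I*√6)²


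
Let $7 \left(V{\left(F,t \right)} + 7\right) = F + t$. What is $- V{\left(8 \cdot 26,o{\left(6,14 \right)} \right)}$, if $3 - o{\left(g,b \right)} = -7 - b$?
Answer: $- \frac{183}{7} \approx -26.143$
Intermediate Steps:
$o{\left(g,b \right)} = 10 + b$ ($o{\left(g,b \right)} = 3 - \left(-7 - b\right) = 3 + \left(7 + b\right) = 10 + b$)
$V{\left(F,t \right)} = -7 + \frac{F}{7} + \frac{t}{7}$ ($V{\left(F,t \right)} = -7 + \frac{F + t}{7} = -7 + \left(\frac{F}{7} + \frac{t}{7}\right) = -7 + \frac{F}{7} + \frac{t}{7}$)
$- V{\left(8 \cdot 26,o{\left(6,14 \right)} \right)} = - (-7 + \frac{8 \cdot 26}{7} + \frac{10 + 14}{7}) = - (-7 + \frac{1}{7} \cdot 208 + \frac{1}{7} \cdot 24) = - (-7 + \frac{208}{7} + \frac{24}{7}) = \left(-1\right) \frac{183}{7} = - \frac{183}{7}$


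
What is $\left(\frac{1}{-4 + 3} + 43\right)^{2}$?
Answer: $1764$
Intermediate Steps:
$\left(\frac{1}{-4 + 3} + 43\right)^{2} = \left(\frac{1}{-1} + 43\right)^{2} = \left(-1 + 43\right)^{2} = 42^{2} = 1764$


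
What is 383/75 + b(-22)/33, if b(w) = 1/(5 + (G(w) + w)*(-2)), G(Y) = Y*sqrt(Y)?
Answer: 63185578/12373075 - 4*I*sqrt(22)/134979 ≈ 5.1067 - 0.000139*I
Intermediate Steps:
G(Y) = Y**(3/2)
b(w) = 1/(5 - 2*w - 2*w**(3/2)) (b(w) = 1/(5 + (w**(3/2) + w)*(-2)) = 1/(5 + (w + w**(3/2))*(-2)) = 1/(5 + (-2*w - 2*w**(3/2))) = 1/(5 - 2*w - 2*w**(3/2)))
383/75 + b(-22)/33 = 383/75 - 1/(-5 + 2*(-22) + 2*(-22)**(3/2))/33 = 383*(1/75) - 1/(-5 - 44 + 2*(-22*I*sqrt(22)))*(1/33) = 383/75 - 1/(-5 - 44 - 44*I*sqrt(22))*(1/33) = 383/75 - 1/(-49 - 44*I*sqrt(22))*(1/33) = 383/75 - 1/(33*(-49 - 44*I*sqrt(22)))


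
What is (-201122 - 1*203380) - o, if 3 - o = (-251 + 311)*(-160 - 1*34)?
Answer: -416145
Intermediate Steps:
o = 11643 (o = 3 - (-251 + 311)*(-160 - 1*34) = 3 - 60*(-160 - 34) = 3 - 60*(-194) = 3 - 1*(-11640) = 3 + 11640 = 11643)
(-201122 - 1*203380) - o = (-201122 - 1*203380) - 1*11643 = (-201122 - 203380) - 11643 = -404502 - 11643 = -416145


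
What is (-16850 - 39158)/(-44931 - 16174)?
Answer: 56008/61105 ≈ 0.91659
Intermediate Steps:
(-16850 - 39158)/(-44931 - 16174) = -56008/(-61105) = -56008*(-1/61105) = 56008/61105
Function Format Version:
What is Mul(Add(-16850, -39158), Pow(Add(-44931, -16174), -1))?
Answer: Rational(56008, 61105) ≈ 0.91659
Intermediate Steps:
Mul(Add(-16850, -39158), Pow(Add(-44931, -16174), -1)) = Mul(-56008, Pow(-61105, -1)) = Mul(-56008, Rational(-1, 61105)) = Rational(56008, 61105)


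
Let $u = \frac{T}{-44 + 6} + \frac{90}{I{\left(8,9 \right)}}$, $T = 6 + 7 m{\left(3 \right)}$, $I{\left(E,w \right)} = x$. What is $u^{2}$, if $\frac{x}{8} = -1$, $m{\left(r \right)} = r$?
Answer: $\frac{826281}{5776} \approx 143.05$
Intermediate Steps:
$x = -8$ ($x = 8 \left(-1\right) = -8$)
$I{\left(E,w \right)} = -8$
$T = 27$ ($T = 6 + 7 \cdot 3 = 6 + 21 = 27$)
$u = - \frac{909}{76}$ ($u = \frac{27}{-44 + 6} + \frac{90}{-8} = \frac{27}{-38} + 90 \left(- \frac{1}{8}\right) = 27 \left(- \frac{1}{38}\right) - \frac{45}{4} = - \frac{27}{38} - \frac{45}{4} = - \frac{909}{76} \approx -11.961$)
$u^{2} = \left(- \frac{909}{76}\right)^{2} = \frac{826281}{5776}$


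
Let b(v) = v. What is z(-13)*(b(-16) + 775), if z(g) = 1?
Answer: 759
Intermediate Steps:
z(-13)*(b(-16) + 775) = 1*(-16 + 775) = 1*759 = 759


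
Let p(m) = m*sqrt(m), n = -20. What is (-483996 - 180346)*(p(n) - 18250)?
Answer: 12124241500 + 26573680*I*sqrt(5) ≈ 1.2124e+10 + 5.9421e+7*I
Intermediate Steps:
p(m) = m**(3/2)
(-483996 - 180346)*(p(n) - 18250) = (-483996 - 180346)*((-20)**(3/2) - 18250) = -664342*(-40*I*sqrt(5) - 18250) = -664342*(-18250 - 40*I*sqrt(5)) = 12124241500 + 26573680*I*sqrt(5)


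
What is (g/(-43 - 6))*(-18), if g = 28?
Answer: 72/7 ≈ 10.286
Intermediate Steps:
(g/(-43 - 6))*(-18) = (28/(-43 - 6))*(-18) = (28/(-49))*(-18) = -1/49*28*(-18) = -4/7*(-18) = 72/7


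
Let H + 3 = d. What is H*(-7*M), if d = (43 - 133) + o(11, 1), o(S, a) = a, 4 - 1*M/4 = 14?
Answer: -25760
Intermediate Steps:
M = -40 (M = 16 - 4*14 = 16 - 56 = -40)
d = -89 (d = (43 - 133) + 1 = -90 + 1 = -89)
H = -92 (H = -3 - 89 = -92)
H*(-7*M) = -(-644)*(-40) = -92*280 = -25760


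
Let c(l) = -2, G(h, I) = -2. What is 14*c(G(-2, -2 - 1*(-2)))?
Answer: -28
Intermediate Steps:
14*c(G(-2, -2 - 1*(-2))) = 14*(-2) = -28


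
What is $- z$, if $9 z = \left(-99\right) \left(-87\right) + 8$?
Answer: $- \frac{8621}{9} \approx -957.89$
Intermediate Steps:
$z = \frac{8621}{9}$ ($z = \frac{\left(-99\right) \left(-87\right) + 8}{9} = \frac{8613 + 8}{9} = \frac{1}{9} \cdot 8621 = \frac{8621}{9} \approx 957.89$)
$- z = \left(-1\right) \frac{8621}{9} = - \frac{8621}{9}$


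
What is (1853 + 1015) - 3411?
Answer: -543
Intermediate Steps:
(1853 + 1015) - 3411 = 2868 - 3411 = -543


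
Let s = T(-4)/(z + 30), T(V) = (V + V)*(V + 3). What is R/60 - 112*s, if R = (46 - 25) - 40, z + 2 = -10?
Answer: -9017/180 ≈ -50.094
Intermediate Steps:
z = -12 (z = -2 - 10 = -12)
R = -19 (R = 21 - 40 = -19)
T(V) = 2*V*(3 + V) (T(V) = (2*V)*(3 + V) = 2*V*(3 + V))
s = 4/9 (s = (2*(-4)*(3 - 4))/(-12 + 30) = (2*(-4)*(-1))/18 = 8*(1/18) = 4/9 ≈ 0.44444)
R/60 - 112*s = -19/60 - 112*4/9 = -19*1/60 - 448/9 = -19/60 - 448/9 = -9017/180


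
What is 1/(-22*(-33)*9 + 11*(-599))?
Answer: -1/55 ≈ -0.018182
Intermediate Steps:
1/(-22*(-33)*9 + 11*(-599)) = 1/(726*9 - 6589) = 1/(6534 - 6589) = 1/(-55) = -1/55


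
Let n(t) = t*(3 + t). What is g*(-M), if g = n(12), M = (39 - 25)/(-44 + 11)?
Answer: 840/11 ≈ 76.364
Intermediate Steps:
M = -14/33 (M = 14/(-33) = 14*(-1/33) = -14/33 ≈ -0.42424)
g = 180 (g = 12*(3 + 12) = 12*15 = 180)
g*(-M) = 180*(-1*(-14/33)) = 180*(14/33) = 840/11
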